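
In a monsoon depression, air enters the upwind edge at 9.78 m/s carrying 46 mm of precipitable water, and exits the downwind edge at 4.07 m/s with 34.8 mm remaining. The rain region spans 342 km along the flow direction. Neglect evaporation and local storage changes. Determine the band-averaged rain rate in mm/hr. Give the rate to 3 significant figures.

Column moisture flux per unit crosswind length is F = V × PW.
Inflow: F_in = 9.78 × 46 = 449.88 mm·m/s
Outflow: F_out = 4.07 × 34.8 = 141.636 mm·m/s
Steady-state rate R = (F_in − F_out)/L = (449.88 − 141.636) / 342000 m = 9.013e-04 mm/s.
R = 9.013e-04 × 3600 = 3.24 mm/hr.

R ≈ 3.24 mm/hr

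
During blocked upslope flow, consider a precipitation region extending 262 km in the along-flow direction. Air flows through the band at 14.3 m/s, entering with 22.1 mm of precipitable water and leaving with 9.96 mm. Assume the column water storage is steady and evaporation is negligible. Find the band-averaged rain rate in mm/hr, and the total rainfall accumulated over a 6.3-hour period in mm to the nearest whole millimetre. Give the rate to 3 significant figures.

Column moisture flux per unit crosswind length is F = V × PW.
Inflow: F_in = 14.3 × 22.1 = 316.03 mm·m/s
Outflow: F_out = 14.3 × 9.96 = 142.428 mm·m/s
Steady-state rate R = (F_in − F_out)/L = (316.03 − 142.428) / 262000 m = 6.626e-04 mm/s.
R = 6.626e-04 × 3600 = 2.39 mm/hr.
Over 6.3 h: total = 2.39 × 6.3 = 15.057 ≈ 15 mm.

R ≈ 2.39 mm/hr; total ≈ 15 mm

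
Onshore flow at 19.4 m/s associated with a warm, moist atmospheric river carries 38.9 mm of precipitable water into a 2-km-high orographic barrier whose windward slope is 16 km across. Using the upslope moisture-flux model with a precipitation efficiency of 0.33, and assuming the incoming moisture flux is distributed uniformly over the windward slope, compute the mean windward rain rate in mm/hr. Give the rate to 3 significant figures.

Incoming column moisture flux per unit ridge length: F = V × PW = 19.4 × 38.9 = 754.66 mm·m/s.
Spread over the 16 km slope with efficiency ε = 0.33: R = ε·F/W = 0.33 × 754.66 / 16000 m = 1.556e-02 mm/s.
R = 1.556e-02 × 3600 = 56.0 mm/hr.

R ≈ 56.0 mm/hr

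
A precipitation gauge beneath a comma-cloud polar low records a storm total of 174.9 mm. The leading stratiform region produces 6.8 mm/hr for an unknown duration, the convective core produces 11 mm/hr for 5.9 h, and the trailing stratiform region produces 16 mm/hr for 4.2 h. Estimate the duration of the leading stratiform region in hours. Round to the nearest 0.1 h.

Known phases: 11 × 5.9 + 16 × 4.2 = 64.9 + 67.2 = 132.1 mm.
Remaining depth = 174.9 − 132.1 = 42.8 mm.
Duration = 42.8 / 6.8 = 6.3 h.

duration ≈ 6.3 h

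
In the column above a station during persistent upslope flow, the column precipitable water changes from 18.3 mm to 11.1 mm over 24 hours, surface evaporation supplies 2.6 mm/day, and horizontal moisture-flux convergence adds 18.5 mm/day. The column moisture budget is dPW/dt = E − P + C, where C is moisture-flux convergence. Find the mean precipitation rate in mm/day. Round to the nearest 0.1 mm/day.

dPW/dt = (11.1 − 18.3) mm / (24/24 day) = -7.200 mm/day.
P = E + C − dPW/dt = 2.6 + (18.5) − (-7.200) = 28.3 mm/day.

P ≈ 28.3 mm/day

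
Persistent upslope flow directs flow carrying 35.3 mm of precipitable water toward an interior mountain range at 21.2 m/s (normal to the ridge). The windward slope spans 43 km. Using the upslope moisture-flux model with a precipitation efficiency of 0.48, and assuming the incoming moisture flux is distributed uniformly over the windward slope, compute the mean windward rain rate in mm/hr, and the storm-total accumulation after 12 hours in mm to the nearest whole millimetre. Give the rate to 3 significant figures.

R ≈ 30.1 mm/hr; total ≈ 361 mm

Incoming column moisture flux per unit ridge length: F = V × PW = 21.2 × 35.3 = 748.36 mm·m/s.
Spread over the 43 km slope with efficiency ε = 0.48: R = ε·F/W = 0.48 × 748.36 / 43000 m = 8.354e-03 mm/s.
R = 8.354e-03 × 3600 = 30.1 mm/hr.
Over 12 h: total = 30.1 × 12 = 361.2 ≈ 361 mm.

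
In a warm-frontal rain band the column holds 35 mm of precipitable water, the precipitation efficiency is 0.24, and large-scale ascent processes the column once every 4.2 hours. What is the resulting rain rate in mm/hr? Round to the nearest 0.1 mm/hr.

R ≈ 2.0 mm/hr

Each overturning extracts ε × PW = 0.24 × 35 = 8.4 mm.
Rate = ε·PW / τ = 8.4 / 4.2 h = 2.0 mm/hr.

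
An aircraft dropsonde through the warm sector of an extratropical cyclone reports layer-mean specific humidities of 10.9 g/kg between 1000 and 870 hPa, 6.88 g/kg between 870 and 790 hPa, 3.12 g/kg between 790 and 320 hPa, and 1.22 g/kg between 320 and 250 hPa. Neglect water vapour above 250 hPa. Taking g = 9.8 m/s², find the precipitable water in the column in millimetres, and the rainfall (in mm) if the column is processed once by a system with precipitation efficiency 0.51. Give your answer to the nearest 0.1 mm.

Precipitable water is the column-integrated vapour mass per unit area: PW = (1/g) Σ q̄ Δp, with q in kg/kg and Δp in Pa (1 kg/m² of water = 1 mm).
Layer 1000–870 hPa: Δp = 130 hPa = 13000 Pa, q̄ = 0.0109 kg/kg → 0.0109 × 13000 / 9.8 = 14.46 mm
Layer 870–790 hPa: Δp = 80 hPa = 8000 Pa, q̄ = 0.00688 kg/kg → 0.00688 × 8000 / 9.8 = 5.62 mm
Layer 790–320 hPa: Δp = 470 hPa = 47000 Pa, q̄ = 0.00312 kg/kg → 0.00312 × 47000 / 9.8 = 14.96 mm
Layer 320–250 hPa: Δp = 70 hPa = 7000 Pa, q̄ = 0.00122 kg/kg → 0.00122 × 7000 / 9.8 = 0.87 mm
PW = 14.46 + 5.62 + 14.96 + 0.87 = 35.91 ≈ 35.9 mm.
Rainfall = ε × PW = 0.51 × 35.9 = 18.3 mm.

PW ≈ 35.9 mm; rainfall ≈ 18.3 mm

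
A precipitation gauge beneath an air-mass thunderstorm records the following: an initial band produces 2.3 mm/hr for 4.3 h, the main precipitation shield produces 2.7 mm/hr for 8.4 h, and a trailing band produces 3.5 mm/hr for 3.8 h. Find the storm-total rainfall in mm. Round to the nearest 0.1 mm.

total ≈ 45.9 mm

Total = Σ Rᵢ Δtᵢ = 2.3 × 4.3 + 2.7 × 8.4 + 3.5 × 3.8
      = 9.89 + 22.68 + 13.3 = 45.9 mm.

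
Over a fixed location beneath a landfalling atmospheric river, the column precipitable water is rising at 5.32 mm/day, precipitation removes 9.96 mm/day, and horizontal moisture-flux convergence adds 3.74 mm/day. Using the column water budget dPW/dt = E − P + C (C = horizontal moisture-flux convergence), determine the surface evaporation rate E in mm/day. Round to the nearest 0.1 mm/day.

dPW/dt = +5.32 mm/day.
E = dPW/dt + P − C = (+5.32) + 9.96 − (3.74) = 11.5 mm/day.

E ≈ 11.5 mm/day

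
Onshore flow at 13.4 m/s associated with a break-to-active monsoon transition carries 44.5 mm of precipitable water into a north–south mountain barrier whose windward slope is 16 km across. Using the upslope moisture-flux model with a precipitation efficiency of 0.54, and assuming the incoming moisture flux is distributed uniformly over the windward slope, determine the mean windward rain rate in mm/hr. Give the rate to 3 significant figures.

Incoming column moisture flux per unit ridge length: F = V × PW = 13.4 × 44.5 = 596.3 mm·m/s.
Spread over the 16 km slope with efficiency ε = 0.54: R = ε·F/W = 0.54 × 596.3 / 16000 m = 2.013e-02 mm/s.
R = 2.013e-02 × 3600 = 72.5 mm/hr.

R ≈ 72.5 mm/hr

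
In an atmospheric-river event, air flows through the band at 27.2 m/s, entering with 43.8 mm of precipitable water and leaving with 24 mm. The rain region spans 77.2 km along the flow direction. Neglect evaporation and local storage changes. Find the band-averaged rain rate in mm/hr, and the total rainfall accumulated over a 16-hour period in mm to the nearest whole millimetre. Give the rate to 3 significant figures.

Column moisture flux per unit crosswind length is F = V × PW.
Inflow: F_in = 27.2 × 43.8 = 1191.36 mm·m/s
Outflow: F_out = 27.2 × 24 = 652.8 mm·m/s
Steady-state rate R = (F_in − F_out)/L = (1191.36 − 652.8) / 77200 m = 6.976e-03 mm/s.
R = 6.976e-03 × 3600 = 25.1 mm/hr.
Over 16 h: total = 25.1 × 16 = 401.6 ≈ 402 mm.

R ≈ 25.1 mm/hr; total ≈ 402 mm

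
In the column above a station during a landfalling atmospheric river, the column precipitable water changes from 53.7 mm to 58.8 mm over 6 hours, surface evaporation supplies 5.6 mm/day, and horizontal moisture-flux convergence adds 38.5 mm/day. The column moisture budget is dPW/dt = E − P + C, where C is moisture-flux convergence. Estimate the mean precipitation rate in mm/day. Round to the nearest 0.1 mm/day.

dPW/dt = (58.8 − 53.7) mm / (6/24 day) = +20.400 mm/day.
P = E + C − dPW/dt = 5.6 + (38.5) − (+20.400) = 23.7 mm/day.

P ≈ 23.7 mm/day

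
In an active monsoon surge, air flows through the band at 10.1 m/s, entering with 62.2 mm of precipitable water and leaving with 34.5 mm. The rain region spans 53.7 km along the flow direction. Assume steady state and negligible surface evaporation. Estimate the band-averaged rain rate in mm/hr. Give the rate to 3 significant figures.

R ≈ 18.8 mm/hr

Column moisture flux per unit crosswind length is F = V × PW.
Inflow: F_in = 10.1 × 62.2 = 628.22 mm·m/s
Outflow: F_out = 10.1 × 34.5 = 348.45 mm·m/s
Steady-state rate R = (F_in − F_out)/L = (628.22 − 348.45) / 53700 m = 5.210e-03 mm/s.
R = 5.210e-03 × 3600 = 18.8 mm/hr.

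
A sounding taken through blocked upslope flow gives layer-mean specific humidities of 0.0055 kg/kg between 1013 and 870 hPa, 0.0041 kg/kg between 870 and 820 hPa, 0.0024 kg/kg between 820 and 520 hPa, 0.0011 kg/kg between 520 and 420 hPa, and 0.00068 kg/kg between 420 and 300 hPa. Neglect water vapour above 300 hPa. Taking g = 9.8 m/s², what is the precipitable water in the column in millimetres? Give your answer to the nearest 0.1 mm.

PW ≈ 19.4 mm

Precipitable water is the column-integrated vapour mass per unit area: PW = (1/g) Σ q̄ Δp, with q in kg/kg and Δp in Pa (1 kg/m² of water = 1 mm).
Layer 1013–870 hPa: Δp = 143 hPa = 14300 Pa, q̄ = 0.0055 kg/kg → 0.0055 × 14300 / 9.8 = 8.03 mm
Layer 870–820 hPa: Δp = 50 hPa = 5000 Pa, q̄ = 0.0041 kg/kg → 0.0041 × 5000 / 9.8 = 2.09 mm
Layer 820–520 hPa: Δp = 300 hPa = 30000 Pa, q̄ = 0.0024 kg/kg → 0.0024 × 30000 / 9.8 = 7.35 mm
Layer 520–420 hPa: Δp = 100 hPa = 10000 Pa, q̄ = 0.0011 kg/kg → 0.0011 × 10000 / 9.8 = 1.12 mm
Layer 420–300 hPa: Δp = 120 hPa = 12000 Pa, q̄ = 0.00068 kg/kg → 0.00068 × 12000 / 9.8 = 0.83 mm
PW = 8.03 + 2.09 + 7.35 + 1.12 + 0.83 = 19.42 ≈ 19.4 mm.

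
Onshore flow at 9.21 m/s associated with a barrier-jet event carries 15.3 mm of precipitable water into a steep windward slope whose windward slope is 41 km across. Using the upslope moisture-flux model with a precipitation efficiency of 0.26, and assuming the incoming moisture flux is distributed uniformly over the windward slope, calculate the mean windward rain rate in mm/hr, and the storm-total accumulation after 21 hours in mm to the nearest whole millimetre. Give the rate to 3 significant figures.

R ≈ 3.22 mm/hr; total ≈ 68 mm

Incoming column moisture flux per unit ridge length: F = V × PW = 9.21 × 15.3 = 140.913 mm·m/s.
Spread over the 41 km slope with efficiency ε = 0.26: R = ε·F/W = 0.26 × 140.913 / 41000 m = 8.936e-04 mm/s.
R = 8.936e-04 × 3600 = 3.22 mm/hr.
Over 21 h: total = 3.22 × 21 = 67.62 ≈ 68 mm.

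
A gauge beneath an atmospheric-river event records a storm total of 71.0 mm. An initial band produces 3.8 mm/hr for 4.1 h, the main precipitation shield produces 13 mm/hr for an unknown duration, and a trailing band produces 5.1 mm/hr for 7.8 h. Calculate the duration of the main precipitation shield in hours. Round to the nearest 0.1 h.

duration ≈ 1.2 h

Known phases: 3.8 × 4.1 + 5.1 × 7.8 = 15.58 + 39.78 = 55.36 mm.
Remaining depth = 71.0 − 55.36 = 15.64 mm.
Duration = 15.64 / 13 = 1.2 h.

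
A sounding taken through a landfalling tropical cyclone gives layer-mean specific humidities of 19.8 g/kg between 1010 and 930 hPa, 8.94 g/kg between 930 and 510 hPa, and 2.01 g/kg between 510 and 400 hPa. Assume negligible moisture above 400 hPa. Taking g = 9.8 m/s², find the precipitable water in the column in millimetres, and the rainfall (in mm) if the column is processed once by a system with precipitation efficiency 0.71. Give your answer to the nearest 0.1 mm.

Precipitable water is the column-integrated vapour mass per unit area: PW = (1/g) Σ q̄ Δp, with q in kg/kg and Δp in Pa (1 kg/m² of water = 1 mm).
Layer 1010–930 hPa: Δp = 80 hPa = 8000 Pa, q̄ = 0.0198 kg/kg → 0.0198 × 8000 / 9.8 = 16.16 mm
Layer 930–510 hPa: Δp = 420 hPa = 42000 Pa, q̄ = 0.00894 kg/kg → 0.00894 × 42000 / 9.8 = 38.31 mm
Layer 510–400 hPa: Δp = 110 hPa = 11000 Pa, q̄ = 0.00201 kg/kg → 0.00201 × 11000 / 9.8 = 2.26 mm
PW = 16.16 + 38.31 + 2.26 = 56.73 ≈ 56.7 mm.
Rainfall = ε × PW = 0.71 × 56.7 = 40.3 mm.

PW ≈ 56.7 mm; rainfall ≈ 40.3 mm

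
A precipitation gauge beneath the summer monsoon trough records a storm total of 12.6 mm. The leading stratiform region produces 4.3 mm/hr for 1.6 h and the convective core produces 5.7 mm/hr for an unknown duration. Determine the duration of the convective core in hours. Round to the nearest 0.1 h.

duration ≈ 1.0 h

Known phases: 4.3 × 1.6 = 6.88 mm.
Remaining depth = 12.6 − 6.88 = 5.72 mm.
Duration = 5.72 / 5.7 = 1.0 h.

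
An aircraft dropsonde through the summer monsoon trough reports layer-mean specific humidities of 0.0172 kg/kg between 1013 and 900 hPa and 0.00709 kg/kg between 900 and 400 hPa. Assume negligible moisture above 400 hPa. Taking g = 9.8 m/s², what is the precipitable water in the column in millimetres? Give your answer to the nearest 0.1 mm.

Precipitable water is the column-integrated vapour mass per unit area: PW = (1/g) Σ q̄ Δp, with q in kg/kg and Δp in Pa (1 kg/m² of water = 1 mm).
Layer 1013–900 hPa: Δp = 113 hPa = 11300 Pa, q̄ = 0.0172 kg/kg → 0.0172 × 11300 / 9.8 = 19.83 mm
Layer 900–400 hPa: Δp = 500 hPa = 50000 Pa, q̄ = 0.00709 kg/kg → 0.00709 × 50000 / 9.8 = 36.17 mm
PW = 19.83 + 36.17 = 56.00 ≈ 56.0 mm.

PW ≈ 56.0 mm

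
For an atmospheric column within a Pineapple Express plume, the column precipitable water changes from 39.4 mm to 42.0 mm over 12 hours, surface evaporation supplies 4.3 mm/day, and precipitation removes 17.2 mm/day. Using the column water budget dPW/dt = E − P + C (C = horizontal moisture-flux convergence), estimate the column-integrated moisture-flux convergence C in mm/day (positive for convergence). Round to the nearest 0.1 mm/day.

dPW/dt = (42.0 − 39.4) mm / (12/24 day) = +5.200 mm/day.
C = dPW/dt − E + P = (+5.200) − 4.3 + 17.2 = 18.1 mm/day.

C ≈ 18.1 mm/day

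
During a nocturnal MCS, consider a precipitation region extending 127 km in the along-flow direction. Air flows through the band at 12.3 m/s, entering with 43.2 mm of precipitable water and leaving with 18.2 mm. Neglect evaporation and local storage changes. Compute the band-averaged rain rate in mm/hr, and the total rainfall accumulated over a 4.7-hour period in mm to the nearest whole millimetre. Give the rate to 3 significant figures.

Column moisture flux per unit crosswind length is F = V × PW.
Inflow: F_in = 12.3 × 43.2 = 531.36 mm·m/s
Outflow: F_out = 12.3 × 18.2 = 223.86 mm·m/s
Steady-state rate R = (F_in − F_out)/L = (531.36 − 223.86) / 127000 m = 2.421e-03 mm/s.
R = 2.421e-03 × 3600 = 8.72 mm/hr.
Over 4.7 h: total = 8.72 × 4.7 = 40.984 ≈ 41 mm.

R ≈ 8.72 mm/hr; total ≈ 41 mm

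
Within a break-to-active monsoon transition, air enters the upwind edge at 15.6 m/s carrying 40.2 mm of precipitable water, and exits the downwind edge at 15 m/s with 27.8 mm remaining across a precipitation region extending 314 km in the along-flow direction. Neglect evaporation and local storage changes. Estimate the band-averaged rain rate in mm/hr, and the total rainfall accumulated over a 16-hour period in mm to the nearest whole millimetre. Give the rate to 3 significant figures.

R ≈ 2.41 mm/hr; total ≈ 39 mm

Column moisture flux per unit crosswind length is F = V × PW.
Inflow: F_in = 15.6 × 40.2 = 627.12 mm·m/s
Outflow: F_out = 15 × 27.8 = 417 mm·m/s
Steady-state rate R = (F_in − F_out)/L = (627.12 − 417) / 314000 m = 6.692e-04 mm/s.
R = 6.692e-04 × 3600 = 2.41 mm/hr.
Over 16 h: total = 2.41 × 16 = 38.56 ≈ 39 mm.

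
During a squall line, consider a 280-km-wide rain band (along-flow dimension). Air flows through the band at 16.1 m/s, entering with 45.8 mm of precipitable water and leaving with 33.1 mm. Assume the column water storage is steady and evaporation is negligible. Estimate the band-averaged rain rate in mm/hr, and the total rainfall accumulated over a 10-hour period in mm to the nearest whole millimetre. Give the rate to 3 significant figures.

R ≈ 2.63 mm/hr; total ≈ 26 mm

Column moisture flux per unit crosswind length is F = V × PW.
Inflow: F_in = 16.1 × 45.8 = 737.38 mm·m/s
Outflow: F_out = 16.1 × 33.1 = 532.91 mm·m/s
Steady-state rate R = (F_in − F_out)/L = (737.38 − 532.91) / 280000 m = 7.302e-04 mm/s.
R = 7.302e-04 × 3600 = 2.63 mm/hr.
Over 10 h: total = 2.63 × 10 = 26.3 ≈ 26 mm.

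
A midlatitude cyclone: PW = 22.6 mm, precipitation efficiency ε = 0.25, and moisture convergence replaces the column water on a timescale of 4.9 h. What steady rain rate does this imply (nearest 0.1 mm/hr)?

R ≈ 1.2 mm/hr

Each overturning extracts ε × PW = 0.25 × 22.6 = 5.65 mm.
Rate = ε·PW / τ = 5.65 / 4.9 h = 1.2 mm/hr.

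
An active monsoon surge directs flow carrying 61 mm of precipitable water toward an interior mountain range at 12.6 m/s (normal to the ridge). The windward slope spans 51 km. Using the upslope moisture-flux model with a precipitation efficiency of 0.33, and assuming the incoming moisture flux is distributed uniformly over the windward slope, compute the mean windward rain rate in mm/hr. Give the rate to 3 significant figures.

Incoming column moisture flux per unit ridge length: F = V × PW = 12.6 × 61 = 768.6 mm·m/s.
Spread over the 51 km slope with efficiency ε = 0.33: R = ε·F/W = 0.33 × 768.6 / 51000 m = 4.973e-03 mm/s.
R = 4.973e-03 × 3600 = 17.9 mm/hr.

R ≈ 17.9 mm/hr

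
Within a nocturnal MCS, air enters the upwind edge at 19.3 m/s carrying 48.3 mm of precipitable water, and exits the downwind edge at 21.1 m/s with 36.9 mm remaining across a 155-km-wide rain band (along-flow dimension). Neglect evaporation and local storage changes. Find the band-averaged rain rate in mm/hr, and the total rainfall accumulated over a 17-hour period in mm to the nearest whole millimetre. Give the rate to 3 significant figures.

R ≈ 3.57 mm/hr; total ≈ 61 mm

Column moisture flux per unit crosswind length is F = V × PW.
Inflow: F_in = 19.3 × 48.3 = 932.19 mm·m/s
Outflow: F_out = 21.1 × 36.9 = 778.59 mm·m/s
Steady-state rate R = (F_in − F_out)/L = (932.19 − 778.59) / 155000 m = 9.910e-04 mm/s.
R = 9.910e-04 × 3600 = 3.57 mm/hr.
Over 17 h: total = 3.57 × 17 = 60.69 ≈ 61 mm.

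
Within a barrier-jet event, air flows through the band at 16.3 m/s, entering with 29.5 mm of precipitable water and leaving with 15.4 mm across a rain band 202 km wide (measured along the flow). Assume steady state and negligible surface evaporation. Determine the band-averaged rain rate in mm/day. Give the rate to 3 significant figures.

Column moisture flux per unit crosswind length is F = V × PW.
Inflow: F_in = 16.3 × 29.5 = 480.85 mm·m/s
Outflow: F_out = 16.3 × 15.4 = 251.02 mm·m/s
Steady-state rate R = (F_in − F_out)/L = (480.85 − 251.02) / 202000 m = 1.138e-03 mm/s.
R = 1.138e-03 × 3600 × 24 = 98.3 mm/day.

R ≈ 98.3 mm/day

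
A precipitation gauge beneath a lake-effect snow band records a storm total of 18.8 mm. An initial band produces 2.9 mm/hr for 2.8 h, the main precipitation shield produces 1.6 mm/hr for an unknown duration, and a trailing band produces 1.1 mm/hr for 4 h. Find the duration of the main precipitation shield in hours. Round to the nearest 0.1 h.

duration ≈ 3.9 h

Known phases: 2.9 × 2.8 + 1.1 × 4 = 8.12 + 4.4 = 12.52 mm.
Remaining depth = 18.8 − 12.52 = 6.28 mm.
Duration = 6.28 / 1.6 = 3.9 h.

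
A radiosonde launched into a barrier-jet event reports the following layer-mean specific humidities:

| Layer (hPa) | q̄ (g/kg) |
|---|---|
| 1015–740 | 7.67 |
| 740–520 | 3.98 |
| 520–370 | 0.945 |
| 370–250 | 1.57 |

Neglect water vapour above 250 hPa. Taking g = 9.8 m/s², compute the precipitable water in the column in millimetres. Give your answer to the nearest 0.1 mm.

PW ≈ 33.8 mm

Precipitable water is the column-integrated vapour mass per unit area: PW = (1/g) Σ q̄ Δp, with q in kg/kg and Δp in Pa (1 kg/m² of water = 1 mm).
Layer 1015–740 hPa: Δp = 275 hPa = 27500 Pa, q̄ = 0.00767 kg/kg → 0.00767 × 27500 / 9.8 = 21.52 mm
Layer 740–520 hPa: Δp = 220 hPa = 22000 Pa, q̄ = 0.00398 kg/kg → 0.00398 × 22000 / 9.8 = 8.93 mm
Layer 520–370 hPa: Δp = 150 hPa = 15000 Pa, q̄ = 0.000945 kg/kg → 0.000945 × 15000 / 9.8 = 1.45 mm
Layer 370–250 hPa: Δp = 120 hPa = 12000 Pa, q̄ = 0.00157 kg/kg → 0.00157 × 12000 / 9.8 = 1.92 mm
PW = 21.52 + 8.93 + 1.45 + 1.92 = 33.82 ≈ 33.8 mm.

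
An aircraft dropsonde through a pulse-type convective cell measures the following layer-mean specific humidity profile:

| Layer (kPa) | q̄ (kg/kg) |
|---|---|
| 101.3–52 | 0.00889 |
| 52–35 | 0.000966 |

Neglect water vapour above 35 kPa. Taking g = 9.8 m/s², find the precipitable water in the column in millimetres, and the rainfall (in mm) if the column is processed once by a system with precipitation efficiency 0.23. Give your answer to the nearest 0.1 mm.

Precipitable water is the column-integrated vapour mass per unit area: PW = (1/g) Σ q̄ Δp, with q in kg/kg and Δp in Pa (1 kg/m² of water = 1 mm).
Layer 101.3–52 kPa: Δp = 493 hPa = 49300 Pa, q̄ = 0.00889 kg/kg → 0.00889 × 49300 / 9.8 = 44.72 mm
Layer 52–35 kPa: Δp = 170 hPa = 17000 Pa, q̄ = 0.000966 kg/kg → 0.000966 × 17000 / 9.8 = 1.68 mm
PW = 44.72 + 1.68 = 46.40 ≈ 46.4 mm.
Rainfall = ε × PW = 0.23 × 46.4 = 10.7 mm.

PW ≈ 46.4 mm; rainfall ≈ 10.7 mm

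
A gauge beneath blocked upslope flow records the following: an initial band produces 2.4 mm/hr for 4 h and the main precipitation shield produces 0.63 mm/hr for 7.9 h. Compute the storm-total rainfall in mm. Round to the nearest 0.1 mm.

total ≈ 14.6 mm

Total = Σ Rᵢ Δtᵢ = 2.4 × 4 + 0.63 × 7.9
      = 9.6 + 4.977 = 14.6 mm.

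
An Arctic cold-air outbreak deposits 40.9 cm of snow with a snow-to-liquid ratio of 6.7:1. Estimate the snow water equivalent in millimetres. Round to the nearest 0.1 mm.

SWE = snow depth / ratio = 40.9 cm / 6.7 = 6.104 cm = 61.0 mm.

SWE ≈ 61.0 mm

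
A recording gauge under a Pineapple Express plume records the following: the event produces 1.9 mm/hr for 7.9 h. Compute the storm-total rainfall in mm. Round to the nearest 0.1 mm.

total ≈ 15.0 mm

Total = Σ Rᵢ Δtᵢ = 1.9 × 7.9
      = 15.01 = 15.0 mm.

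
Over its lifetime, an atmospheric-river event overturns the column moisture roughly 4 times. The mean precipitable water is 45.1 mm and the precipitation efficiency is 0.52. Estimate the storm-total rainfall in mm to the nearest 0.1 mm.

rainfall ≈ 93.8 mm

Each cycle deposits ε × PW = 0.52 × 45.1 = 23.452 mm.
Over 4 cycles: 4 × 23.452 = 93.8 mm.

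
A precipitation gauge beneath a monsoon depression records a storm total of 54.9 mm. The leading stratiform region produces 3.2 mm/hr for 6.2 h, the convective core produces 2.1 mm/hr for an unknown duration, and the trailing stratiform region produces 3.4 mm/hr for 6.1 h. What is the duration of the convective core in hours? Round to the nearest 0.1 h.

duration ≈ 6.8 h

Known phases: 3.2 × 6.2 + 3.4 × 6.1 = 19.84 + 20.74 = 40.58 mm.
Remaining depth = 54.9 − 40.58 = 14.32 mm.
Duration = 14.32 / 2.1 = 6.8 h.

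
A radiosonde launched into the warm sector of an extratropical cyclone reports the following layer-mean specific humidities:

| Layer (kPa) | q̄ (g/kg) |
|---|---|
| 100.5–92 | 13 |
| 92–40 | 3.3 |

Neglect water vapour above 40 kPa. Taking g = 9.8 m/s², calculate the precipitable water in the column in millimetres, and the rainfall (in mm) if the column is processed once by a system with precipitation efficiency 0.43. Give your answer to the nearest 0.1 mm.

Precipitable water is the column-integrated vapour mass per unit area: PW = (1/g) Σ q̄ Δp, with q in kg/kg and Δp in Pa (1 kg/m² of water = 1 mm).
Layer 100.5–92 kPa: Δp = 85 hPa = 8500 Pa, q̄ = 0.013 kg/kg → 0.013 × 8500 / 9.8 = 11.28 mm
Layer 92–40 kPa: Δp = 520 hPa = 52000 Pa, q̄ = 0.0033 kg/kg → 0.0033 × 52000 / 9.8 = 17.51 mm
PW = 11.28 + 17.51 = 28.79 ≈ 28.8 mm.
Rainfall = ε × PW = 0.43 × 28.8 = 12.4 mm.

PW ≈ 28.8 mm; rainfall ≈ 12.4 mm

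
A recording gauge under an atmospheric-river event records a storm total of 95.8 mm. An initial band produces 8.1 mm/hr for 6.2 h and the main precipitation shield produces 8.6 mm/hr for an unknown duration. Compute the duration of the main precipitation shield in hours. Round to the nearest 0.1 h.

duration ≈ 5.3 h

Known phases: 8.1 × 6.2 = 50.22 mm.
Remaining depth = 95.8 − 50.22 = 45.58 mm.
Duration = 45.58 / 8.6 = 5.3 h.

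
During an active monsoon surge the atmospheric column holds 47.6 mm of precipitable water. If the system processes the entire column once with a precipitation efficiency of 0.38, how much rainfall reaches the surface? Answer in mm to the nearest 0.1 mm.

Rainfall = ε × PW = 0.38 × 47.6 = 18.1 mm.

rainfall ≈ 18.1 mm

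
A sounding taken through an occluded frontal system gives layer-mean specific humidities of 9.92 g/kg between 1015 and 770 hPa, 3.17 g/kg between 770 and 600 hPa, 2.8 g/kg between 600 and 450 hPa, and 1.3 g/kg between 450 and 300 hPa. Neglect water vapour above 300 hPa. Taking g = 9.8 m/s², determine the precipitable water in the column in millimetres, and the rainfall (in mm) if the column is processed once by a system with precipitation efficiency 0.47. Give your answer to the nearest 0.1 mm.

Precipitable water is the column-integrated vapour mass per unit area: PW = (1/g) Σ q̄ Δp, with q in kg/kg and Δp in Pa (1 kg/m² of water = 1 mm).
Layer 1015–770 hPa: Δp = 245 hPa = 24500 Pa, q̄ = 0.00992 kg/kg → 0.00992 × 24500 / 9.8 = 24.80 mm
Layer 770–600 hPa: Δp = 170 hPa = 17000 Pa, q̄ = 0.00317 kg/kg → 0.00317 × 17000 / 9.8 = 5.50 mm
Layer 600–450 hPa: Δp = 150 hPa = 15000 Pa, q̄ = 0.0028 kg/kg → 0.0028 × 15000 / 9.8 = 4.29 mm
Layer 450–300 hPa: Δp = 150 hPa = 15000 Pa, q̄ = 0.0013 kg/kg → 0.0013 × 15000 / 9.8 = 1.99 mm
PW = 24.80 + 5.50 + 4.29 + 1.99 = 36.58 ≈ 36.6 mm.
Rainfall = ε × PW = 0.47 × 36.6 = 17.2 mm.

PW ≈ 36.6 mm; rainfall ≈ 17.2 mm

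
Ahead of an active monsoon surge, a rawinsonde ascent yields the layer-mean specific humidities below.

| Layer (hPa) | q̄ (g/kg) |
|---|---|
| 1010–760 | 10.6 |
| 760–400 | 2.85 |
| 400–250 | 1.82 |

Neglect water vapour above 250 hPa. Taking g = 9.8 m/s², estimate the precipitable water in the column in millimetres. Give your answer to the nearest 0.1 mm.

PW ≈ 40.3 mm

Precipitable water is the column-integrated vapour mass per unit area: PW = (1/g) Σ q̄ Δp, with q in kg/kg and Δp in Pa (1 kg/m² of water = 1 mm).
Layer 1010–760 hPa: Δp = 250 hPa = 25000 Pa, q̄ = 0.0106 kg/kg → 0.0106 × 25000 / 9.8 = 27.04 mm
Layer 760–400 hPa: Δp = 360 hPa = 36000 Pa, q̄ = 0.00285 kg/kg → 0.00285 × 36000 / 9.8 = 10.47 mm
Layer 400–250 hPa: Δp = 150 hPa = 15000 Pa, q̄ = 0.00182 kg/kg → 0.00182 × 15000 / 9.8 = 2.79 mm
PW = 27.04 + 10.47 + 2.79 = 40.30 ≈ 40.3 mm.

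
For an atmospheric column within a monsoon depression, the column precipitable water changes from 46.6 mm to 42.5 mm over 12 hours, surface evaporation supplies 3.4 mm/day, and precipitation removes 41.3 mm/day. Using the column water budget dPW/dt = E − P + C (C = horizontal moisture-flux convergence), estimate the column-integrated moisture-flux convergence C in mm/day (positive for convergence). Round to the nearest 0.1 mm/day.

dPW/dt = (42.5 − 46.6) mm / (12/24 day) = -8.200 mm/day.
C = dPW/dt − E + P = (-8.200) − 3.4 + 41.3 = 29.7 mm/day.

C ≈ 29.7 mm/day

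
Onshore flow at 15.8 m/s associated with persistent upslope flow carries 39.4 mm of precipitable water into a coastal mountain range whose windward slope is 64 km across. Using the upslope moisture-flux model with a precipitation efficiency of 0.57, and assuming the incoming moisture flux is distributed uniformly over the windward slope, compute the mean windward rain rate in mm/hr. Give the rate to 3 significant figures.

Incoming column moisture flux per unit ridge length: F = V × PW = 15.8 × 39.4 = 622.52 mm·m/s.
Spread over the 64 km slope with efficiency ε = 0.57: R = ε·F/W = 0.57 × 622.52 / 64000 m = 5.544e-03 mm/s.
R = 5.544e-03 × 3600 = 20.0 mm/hr.

R ≈ 20.0 mm/hr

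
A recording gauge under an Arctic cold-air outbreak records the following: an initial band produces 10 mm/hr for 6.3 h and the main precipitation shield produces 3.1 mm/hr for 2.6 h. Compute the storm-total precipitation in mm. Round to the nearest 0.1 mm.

total ≈ 71.1 mm

Total = Σ Rᵢ Δtᵢ = 10 × 6.3 + 3.1 × 2.6
      = 63 + 8.06 = 71.1 mm.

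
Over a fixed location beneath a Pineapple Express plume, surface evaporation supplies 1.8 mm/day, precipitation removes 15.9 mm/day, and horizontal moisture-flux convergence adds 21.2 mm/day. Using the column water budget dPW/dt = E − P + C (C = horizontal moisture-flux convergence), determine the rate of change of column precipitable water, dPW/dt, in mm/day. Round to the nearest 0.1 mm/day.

dPW/dt ≈ 7.1 mm/day

dPW/dt = E − P + C = 1.8 − 15.9 + (21.2) = 7.1 mm/day.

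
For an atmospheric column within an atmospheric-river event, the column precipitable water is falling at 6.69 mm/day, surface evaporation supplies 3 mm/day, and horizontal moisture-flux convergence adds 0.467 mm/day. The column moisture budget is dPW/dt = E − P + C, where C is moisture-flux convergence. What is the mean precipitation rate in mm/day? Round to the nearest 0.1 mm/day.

dPW/dt = -6.69 mm/day.
P = E + C − dPW/dt = 3 + (0.467) − (-6.69) = 10.2 mm/day.

P ≈ 10.2 mm/day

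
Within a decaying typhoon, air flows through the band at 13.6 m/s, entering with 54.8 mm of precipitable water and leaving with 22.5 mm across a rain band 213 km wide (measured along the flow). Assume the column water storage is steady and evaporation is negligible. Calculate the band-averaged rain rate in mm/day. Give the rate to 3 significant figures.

Column moisture flux per unit crosswind length is F = V × PW.
Inflow: F_in = 13.6 × 54.8 = 745.28 mm·m/s
Outflow: F_out = 13.6 × 22.5 = 306 mm·m/s
Steady-state rate R = (F_in − F_out)/L = (745.28 − 306) / 213000 m = 2.062e-03 mm/s.
R = 2.062e-03 × 3600 × 24 = 178 mm/day.

R ≈ 178 mm/day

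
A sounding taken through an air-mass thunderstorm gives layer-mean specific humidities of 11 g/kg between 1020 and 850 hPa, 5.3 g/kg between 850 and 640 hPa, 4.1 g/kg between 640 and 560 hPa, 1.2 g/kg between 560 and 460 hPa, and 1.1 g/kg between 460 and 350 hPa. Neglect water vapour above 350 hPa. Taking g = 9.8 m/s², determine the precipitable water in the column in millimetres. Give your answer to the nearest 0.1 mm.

Precipitable water is the column-integrated vapour mass per unit area: PW = (1/g) Σ q̄ Δp, with q in kg/kg and Δp in Pa (1 kg/m² of water = 1 mm).
Layer 1020–850 hPa: Δp = 170 hPa = 17000 Pa, q̄ = 0.011 kg/kg → 0.011 × 17000 / 9.8 = 19.08 mm
Layer 850–640 hPa: Δp = 210 hPa = 21000 Pa, q̄ = 0.0053 kg/kg → 0.0053 × 21000 / 9.8 = 11.36 mm
Layer 640–560 hPa: Δp = 80 hPa = 8000 Pa, q̄ = 0.0041 kg/kg → 0.0041 × 8000 / 9.8 = 3.35 mm
Layer 560–460 hPa: Δp = 100 hPa = 10000 Pa, q̄ = 0.0012 kg/kg → 0.0012 × 10000 / 9.8 = 1.22 mm
Layer 460–350 hPa: Δp = 110 hPa = 11000 Pa, q̄ = 0.0011 kg/kg → 0.0011 × 11000 / 9.8 = 1.23 mm
PW = 19.08 + 11.36 + 3.35 + 1.22 + 1.23 = 36.24 ≈ 36.2 mm.

PW ≈ 36.2 mm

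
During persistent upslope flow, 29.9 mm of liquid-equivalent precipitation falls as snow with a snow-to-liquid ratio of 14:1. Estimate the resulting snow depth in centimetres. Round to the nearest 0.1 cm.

snow depth ≈ 41.9 cm

Snow depth = liquid × ratio = 29.9 mm × 14 = 418.6 mm = 41.9 cm.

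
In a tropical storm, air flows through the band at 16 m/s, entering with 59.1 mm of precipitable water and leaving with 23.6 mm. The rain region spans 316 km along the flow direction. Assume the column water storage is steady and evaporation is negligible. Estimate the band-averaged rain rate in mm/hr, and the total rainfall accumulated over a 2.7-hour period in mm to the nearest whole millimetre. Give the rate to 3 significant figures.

R ≈ 6.47 mm/hr; total ≈ 17 mm

Column moisture flux per unit crosswind length is F = V × PW.
Inflow: F_in = 16 × 59.1 = 945.6 mm·m/s
Outflow: F_out = 16 × 23.6 = 377.6 mm·m/s
Steady-state rate R = (F_in − F_out)/L = (945.6 − 377.6) / 316000 m = 1.797e-03 mm/s.
R = 1.797e-03 × 3600 = 6.47 mm/hr.
Over 2.7 h: total = 6.47 × 2.7 = 17.469 ≈ 17 mm.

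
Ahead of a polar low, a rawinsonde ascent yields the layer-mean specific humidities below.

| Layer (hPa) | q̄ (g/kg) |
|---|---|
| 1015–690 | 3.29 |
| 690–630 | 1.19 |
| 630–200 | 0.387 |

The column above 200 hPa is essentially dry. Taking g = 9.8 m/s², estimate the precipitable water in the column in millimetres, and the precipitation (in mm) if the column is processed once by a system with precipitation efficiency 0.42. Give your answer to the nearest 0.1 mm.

Precipitable water is the column-integrated vapour mass per unit area: PW = (1/g) Σ q̄ Δp, with q in kg/kg and Δp in Pa (1 kg/m² of water = 1 mm).
Layer 1015–690 hPa: Δp = 325 hPa = 32500 Pa, q̄ = 0.00329 kg/kg → 0.00329 × 32500 / 9.8 = 10.91 mm
Layer 690–630 hPa: Δp = 60 hPa = 6000 Pa, q̄ = 0.00119 kg/kg → 0.00119 × 6000 / 9.8 = 0.73 mm
Layer 630–200 hPa: Δp = 430 hPa = 43000 Pa, q̄ = 0.000387 kg/kg → 0.000387 × 43000 / 9.8 = 1.70 mm
PW = 10.91 + 0.73 + 1.70 = 13.34 ≈ 13.3 mm.
Precipitation = ε × PW = 0.42 × 13.3 = 5.6 mm.

PW ≈ 13.3 mm; precipitation ≈ 5.6 mm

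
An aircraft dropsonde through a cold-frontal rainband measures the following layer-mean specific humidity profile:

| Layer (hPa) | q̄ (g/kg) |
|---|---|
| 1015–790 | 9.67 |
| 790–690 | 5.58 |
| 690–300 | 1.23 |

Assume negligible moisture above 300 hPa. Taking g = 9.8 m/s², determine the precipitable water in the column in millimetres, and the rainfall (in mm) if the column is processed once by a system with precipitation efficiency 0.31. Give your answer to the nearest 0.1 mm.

Precipitable water is the column-integrated vapour mass per unit area: PW = (1/g) Σ q̄ Δp, with q in kg/kg and Δp in Pa (1 kg/m² of water = 1 mm).
Layer 1015–790 hPa: Δp = 225 hPa = 22500 Pa, q̄ = 0.00967 kg/kg → 0.00967 × 22500 / 9.8 = 22.20 mm
Layer 790–690 hPa: Δp = 100 hPa = 10000 Pa, q̄ = 0.00558 kg/kg → 0.00558 × 10000 / 9.8 = 5.69 mm
Layer 690–300 hPa: Δp = 390 hPa = 39000 Pa, q̄ = 0.00123 kg/kg → 0.00123 × 39000 / 9.8 = 4.89 mm
PW = 22.20 + 5.69 + 4.89 = 32.78 ≈ 32.8 mm.
Rainfall = ε × PW = 0.31 × 32.8 = 10.2 mm.

PW ≈ 32.8 mm; rainfall ≈ 10.2 mm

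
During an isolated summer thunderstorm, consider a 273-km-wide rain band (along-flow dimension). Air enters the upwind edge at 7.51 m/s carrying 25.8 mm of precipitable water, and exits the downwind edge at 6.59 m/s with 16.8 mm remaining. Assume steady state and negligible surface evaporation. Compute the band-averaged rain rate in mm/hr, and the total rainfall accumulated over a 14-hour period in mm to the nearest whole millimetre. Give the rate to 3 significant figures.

Column moisture flux per unit crosswind length is F = V × PW.
Inflow: F_in = 7.51 × 25.8 = 193.758 mm·m/s
Outflow: F_out = 6.59 × 16.8 = 110.712 mm·m/s
Steady-state rate R = (F_in − F_out)/L = (193.758 − 110.712) / 273000 m = 3.042e-04 mm/s.
R = 3.042e-04 × 3600 = 1.10 mm/hr.
Over 14 h: total = 1.10 × 14 = 15.4 ≈ 15 mm.

R ≈ 1.10 mm/hr; total ≈ 15 mm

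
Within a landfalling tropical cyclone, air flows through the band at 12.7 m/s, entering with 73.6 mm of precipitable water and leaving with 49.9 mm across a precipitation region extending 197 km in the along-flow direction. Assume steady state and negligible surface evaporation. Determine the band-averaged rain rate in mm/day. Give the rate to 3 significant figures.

R ≈ 132 mm/day

Column moisture flux per unit crosswind length is F = V × PW.
Inflow: F_in = 12.7 × 73.6 = 934.72 mm·m/s
Outflow: F_out = 12.7 × 49.9 = 633.73 mm·m/s
Steady-state rate R = (F_in − F_out)/L = (934.72 − 633.73) / 197000 m = 1.528e-03 mm/s.
R = 1.528e-03 × 3600 × 24 = 132 mm/day.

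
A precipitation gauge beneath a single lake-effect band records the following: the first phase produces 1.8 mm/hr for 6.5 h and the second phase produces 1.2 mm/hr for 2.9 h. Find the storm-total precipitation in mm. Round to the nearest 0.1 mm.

total ≈ 15.2 mm

Total = Σ Rᵢ Δtᵢ = 1.8 × 6.5 + 1.2 × 2.9
      = 11.7 + 3.48 = 15.2 mm.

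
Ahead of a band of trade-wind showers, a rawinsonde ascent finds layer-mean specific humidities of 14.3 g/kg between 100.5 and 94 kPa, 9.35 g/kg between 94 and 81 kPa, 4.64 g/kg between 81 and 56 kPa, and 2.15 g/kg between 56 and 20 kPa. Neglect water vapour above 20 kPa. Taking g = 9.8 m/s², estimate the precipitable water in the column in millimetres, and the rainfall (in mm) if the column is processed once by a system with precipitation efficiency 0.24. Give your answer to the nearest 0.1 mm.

Precipitable water is the column-integrated vapour mass per unit area: PW = (1/g) Σ q̄ Δp, with q in kg/kg and Δp in Pa (1 kg/m² of water = 1 mm).
Layer 100.5–94 kPa: Δp = 65 hPa = 6500 Pa, q̄ = 0.0143 kg/kg → 0.0143 × 6500 / 9.8 = 9.48 mm
Layer 94–81 kPa: Δp = 130 hPa = 13000 Pa, q̄ = 0.00935 kg/kg → 0.00935 × 13000 / 9.8 = 12.40 mm
Layer 81–56 kPa: Δp = 250 hPa = 25000 Pa, q̄ = 0.00464 kg/kg → 0.00464 × 25000 / 9.8 = 11.84 mm
Layer 56–20 kPa: Δp = 360 hPa = 36000 Pa, q̄ = 0.00215 kg/kg → 0.00215 × 36000 / 9.8 = 7.90 mm
PW = 9.48 + 12.40 + 11.84 + 7.90 = 41.62 ≈ 41.6 mm.
Rainfall = ε × PW = 0.24 × 41.6 = 10.0 mm.

PW ≈ 41.6 mm; rainfall ≈ 10.0 mm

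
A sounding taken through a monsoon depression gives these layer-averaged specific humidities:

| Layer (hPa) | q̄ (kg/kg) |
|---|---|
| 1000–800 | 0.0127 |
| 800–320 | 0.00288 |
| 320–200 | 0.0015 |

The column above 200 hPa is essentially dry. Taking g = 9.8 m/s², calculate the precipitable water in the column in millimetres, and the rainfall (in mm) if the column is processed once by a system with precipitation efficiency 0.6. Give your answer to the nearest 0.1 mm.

Precipitable water is the column-integrated vapour mass per unit area: PW = (1/g) Σ q̄ Δp, with q in kg/kg and Δp in Pa (1 kg/m² of water = 1 mm).
Layer 1000–800 hPa: Δp = 200 hPa = 20000 Pa, q̄ = 0.0127 kg/kg → 0.0127 × 20000 / 9.8 = 25.92 mm
Layer 800–320 hPa: Δp = 480 hPa = 48000 Pa, q̄ = 0.00288 kg/kg → 0.00288 × 48000 / 9.8 = 14.11 mm
Layer 320–200 hPa: Δp = 120 hPa = 12000 Pa, q̄ = 0.0015 kg/kg → 0.0015 × 12000 / 9.8 = 1.84 mm
PW = 25.92 + 14.11 + 1.84 = 41.87 ≈ 41.9 mm.
Rainfall = ε × PW = 0.6 × 41.9 = 25.1 mm.

PW ≈ 41.9 mm; rainfall ≈ 25.1 mm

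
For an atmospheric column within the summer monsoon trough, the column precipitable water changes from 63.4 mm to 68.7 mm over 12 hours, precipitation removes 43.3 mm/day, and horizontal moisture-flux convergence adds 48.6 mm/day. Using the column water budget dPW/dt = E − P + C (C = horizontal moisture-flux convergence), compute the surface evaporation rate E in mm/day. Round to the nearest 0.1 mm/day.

dPW/dt = (68.7 − 63.4) mm / (12/24 day) = +10.600 mm/day.
E = dPW/dt + P − C = (+10.600) + 43.3 − (48.6) = 5.3 mm/day.

E ≈ 5.3 mm/day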